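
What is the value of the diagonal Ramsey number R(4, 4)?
R(4, 4) = 18

Lower bound: an explicit 2-colouring of K_{17} (typically a Paley-type or other structured construction) avoids a red K_4 and a blue K_4, showing R(4, 4) > 17.
Upper bound: the Erdős–Szekeres recurrence R(r, t') ≤ R(r−1, t') + R(r, t'−1) yields R(4, 4) ≤ 18.
Hence R(4, 4) = 18.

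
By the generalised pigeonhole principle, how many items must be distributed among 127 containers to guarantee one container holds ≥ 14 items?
n = (14 − 1)·127 + 1 = 1652

By the generalised pigeonhole principle, to guarantee some box contains ≥ r objects we need more than (r − 1) · k objects total. Threshold: n = (r − 1) · k + 1. With r = 14 and k = 127: n = 13 · 127 + 1 = 1651 + 1 = 1652. For n = 1651 = 13 · 127, we can put exactly 13 objects in every box, avoiding 14 in any single one — so 1652 is tight.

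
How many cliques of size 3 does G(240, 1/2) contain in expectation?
E[# K_3] = C(240, 3) · (1/2)^C(3, 2) = 2275280 / 2^3 = 284410

For each 3-subset S of vertices (there are C(240, 3) = 2275280 such S), let X_S = 1 if S induces a K_3 (all C(3, 2) = 3 edges present). Then P(X_S = 1) = (1/2)^3 = 1/8. By linearity of expectation, E[# K_3] = C(240, 3) · (1/2)^3 = 2275280 / 8 = 284410.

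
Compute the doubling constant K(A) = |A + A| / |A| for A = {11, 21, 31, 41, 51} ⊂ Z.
K = |A + A| / |A| = 9/5

Enumerate A + A = {a + b : a, b ∈ A}. With |A| = 5, there are |A|^2 = 25 ordered sum pairs; collecting distinct values, A + A = {22, 32, 42, 52, 62, 72, 82, 92, 102}, so |A + A| = 9. Thus K = 9/5. Here |A + A| = 2|A| − 1 = 9, the minimum possible — so K = 9/5 is minimal, which holds iff A is an arithmetic progression.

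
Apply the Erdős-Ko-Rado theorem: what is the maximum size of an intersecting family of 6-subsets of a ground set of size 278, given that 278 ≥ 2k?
max |F| = C(277, 5) = 13105497405

Erdős-Ko-Rado (1961): when n ≥ 2k, max |F| = C(n−1, k−1). The bound is attained by the star {A : i ∈ A} for any fixed i ∈ [n]. Here C(278−1, 6−1) = C(277, 5) = 13105497405.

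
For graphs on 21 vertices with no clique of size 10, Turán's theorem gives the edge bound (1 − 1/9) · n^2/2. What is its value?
Turán density bound = (8/9) · 21^2/2 = 196

Turán's theorem: ex(n, K_{r+1}) is achieved by the complete r-partite Turán graph T(n, r) with parts as balanced as possible, and is at most (1 − 1/r) · n^2/2. For r = 9, n = 21: the density bound is (8/9) · 441/2 = 196. The integer-valued extremum is e(T(21, 9)) = 195, which is strictly less than the density bound 196 since 9 ∤ 21 (the parts of T(21, 9) cannot all be equal).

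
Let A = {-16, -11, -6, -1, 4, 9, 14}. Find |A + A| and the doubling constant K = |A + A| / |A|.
K = |A + A| / |A| = 13/7

Enumerate A + A = {a + b : a, b ∈ A}. With |A| = 7, there are |A|^2 = 49 ordered sum pairs; collecting distinct values, A + A = {-32, -27, -22, -17, -12, -7, -2, 3, 8, 13, 18, 23, 28}, so |A + A| = 13. Thus K = 13/7. Here |A + A| = 2|A| − 1 = 13, the minimum possible — so K = 13/7 is minimal, which holds iff A is an arithmetic progression.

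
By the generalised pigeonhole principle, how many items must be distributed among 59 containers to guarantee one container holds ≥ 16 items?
n = (16 − 1)·59 + 1 = 886

By the generalised pigeonhole principle, to guarantee some box contains ≥ r objects we need more than (r − 1) · k objects total. Threshold: n = (r − 1) · k + 1. With r = 16 and k = 59: n = 15 · 59 + 1 = 885 + 1 = 886. For n = 885 = 15 · 59, we can put exactly 15 objects in every box, avoiding 16 in any single one — so 886 is tight.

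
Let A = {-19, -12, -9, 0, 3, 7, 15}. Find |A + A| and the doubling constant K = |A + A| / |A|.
K = |A + A| / |A| = 24/7

Enumerate A + A = {a + b : a, b ∈ A}. With |A| = 7, there are |A|^2 = 49 ordered sum pairs; collecting distinct values, A + A = {-38, -31, -28, -24, -21, -19, -18, -16, -12, -9, -6, -5, -4, -2, 0, 3, 6, 7, 10, 14, 15, 18, 22, 30}, so |A + A| = 24. Thus K = 24/7. For comparison, the minimum possible |A + A| over all 7-element sets is 2·7 − 1 = 13 (so min K = 13/7), attained only by arithmetic progressions.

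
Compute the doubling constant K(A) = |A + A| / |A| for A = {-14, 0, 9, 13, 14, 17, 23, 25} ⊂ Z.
K = |A + A| / |A| = 31/8

Enumerate A + A = {a + b : a, b ∈ A}. With |A| = 8, there are |A|^2 = 64 ordered sum pairs; collecting distinct values, A + A = {-28, -14, -5, -1, 0, 3, 9, 11, 13, 14, 17, 18, 22, 23, 25, 26, 27, 28, 30, 31, 32, 34, 36, 37, 38, 39, 40, 42, 46, 48, 50}, so |A + A| = 31. Thus K = 31/8. For comparison, the minimum possible |A + A| over all 8-element sets is 2·8 − 1 = 15 (so min K = 15/8), attained only by arithmetic progressions.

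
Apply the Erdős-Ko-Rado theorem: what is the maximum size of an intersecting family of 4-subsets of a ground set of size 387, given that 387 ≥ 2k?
max |F| = C(386, 3) = 9511040

The Erdős-Ko-Rado theorem states: for n ≥ 2k, an intersecting family of k-subsets of an n-element set has size at most C(n − 1, k − 1), with equality for 'star' families {A ⊆ [n] : |A| = k, i ∈ A} (fix an element i). For n = 387, k = 4: C(386, 3) = 9511040.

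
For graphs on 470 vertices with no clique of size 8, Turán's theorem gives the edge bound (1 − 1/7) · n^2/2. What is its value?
Turán density bound = (6/7) · 470^2/2 = 662700/7 ≈ 94671.4286

Turán's theorem: ex(n, K_{r+1}) is achieved by the complete r-partite Turán graph T(n, r) with parts as balanced as possible, and is at most (1 − 1/r) · n^2/2. For r = 7, n = 470: the density bound is (6/7) · 220900/2 = 662700/7 ≈ 94671.4286. The integer-valued extremum is e(T(470, 7)) = 94671, which is strictly less than the density bound 662700/7 since 7 ∤ 470 (the parts of T(470, 7) cannot all be equal).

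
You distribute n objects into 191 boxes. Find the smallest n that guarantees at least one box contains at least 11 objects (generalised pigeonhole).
n = (11 − 1)·191 + 1 = 1911

By the generalised pigeonhole principle, to guarantee some box contains ≥ r objects we need more than (r − 1) · k objects total. Threshold: n = (r − 1) · k + 1. With r = 11 and k = 191: n = 10 · 191 + 1 = 1910 + 1 = 1911. For n = 1910 = 10 · 191, we can put exactly 10 objects in every box, avoiding 11 in any single one — so 1911 is tight.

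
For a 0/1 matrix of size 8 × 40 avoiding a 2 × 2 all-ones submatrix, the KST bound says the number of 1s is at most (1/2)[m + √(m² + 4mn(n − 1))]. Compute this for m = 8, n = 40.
z(8, 40; 2, 2) ≤ (1/2)[8 + √(8² + 4·8·40·39)] = (1/2)[8 + √49984] = 115.7855

Kővári–Sós–Turán: let r_1, ..., r_8 be the row sums and z = Σ r_i the total number of 1s. Each pair of columns can share at most one row with both entries 1 (else a 2×2 all-ones block appears), so Σ_i C(r_i, 2) ≤ C(40, 2) = 780. By convexity Σ_i C(r_i, 2) ≥ 8·C(z/8, 2) = z(z − 8)/(2·8), giving z² − 8z − 8·40·39 ≤ 0 and hence z ≤ (1/2)[8 + √(64 + 4·12480)] = (1/2)[8 + √49984] ≈ (1/2)(8 + 223.571) = 115.7855.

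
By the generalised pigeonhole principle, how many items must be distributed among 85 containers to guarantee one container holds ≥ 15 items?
n = (15 − 1)·85 + 1 = 1191

By the generalised pigeonhole principle, to guarantee some box contains ≥ r objects we need more than (r − 1) · k objects total. Threshold: n = (r − 1) · k + 1. With r = 15 and k = 85: n = 14 · 85 + 1 = 1190 + 1 = 1191. For n = 1190 = 14 · 85, we can put exactly 14 objects in every box, avoiding 15 in any single one — so 1191 is tight.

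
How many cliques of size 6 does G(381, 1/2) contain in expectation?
E[# K_6] = C(381, 6) · (1/2)^C(6, 2) = 4083534986076 / 2^15 = 1020883746519/8192 ≈ 124619597.963745

For each 6-subset S of vertices (there are C(381, 6) = 4083534986076 such S), let X_S = 1 if S induces a K_6 (all C(6, 2) = 15 edges present). Then P(X_S = 1) = (1/2)^15 = 1/32768. By linearity of expectation, E[# K_6] = C(381, 6) · (1/2)^15 = 4083534986076 / 32768 = 1020883746519/8192 ≈ 124619597.963745.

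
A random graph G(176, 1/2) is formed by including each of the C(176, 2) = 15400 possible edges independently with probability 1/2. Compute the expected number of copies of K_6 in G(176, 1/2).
E[# K_6] = C(176, 6) · (1/2)^C(6, 2) = 37873734360 / 2^15 = 4734216795/4096 ≈ 1155814.647217

For each 6-subset S of vertices (there are C(176, 6) = 37873734360 such S), let X_S = 1 if S induces a K_6 (all C(6, 2) = 15 edges present). Then P(X_S = 1) = (1/2)^15 = 1/32768. By linearity of expectation, E[# K_6] = C(176, 6) · (1/2)^15 = 37873734360 / 32768 = 4734216795/4096 ≈ 1155814.647217.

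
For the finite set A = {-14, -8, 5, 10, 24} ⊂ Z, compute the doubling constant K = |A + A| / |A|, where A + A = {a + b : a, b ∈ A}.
K = |A + A| / |A| = 14/5

Enumerate A + A = {a + b : a, b ∈ A}. With |A| = 5, there are |A|^2 = 25 ordered sum pairs; collecting distinct values, A + A = {-28, -22, -16, -9, -4, -3, 2, 10, 15, 16, 20, 29, 34, 48}, so |A + A| = 14. Thus K = 14/5. For comparison, the minimum possible |A + A| over all 5-element sets is 2·5 − 1 = 9 (so min K = 9/5), attained only by arithmetic progressions.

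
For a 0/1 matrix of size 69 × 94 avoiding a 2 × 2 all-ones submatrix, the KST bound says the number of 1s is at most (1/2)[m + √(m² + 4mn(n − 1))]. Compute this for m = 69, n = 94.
z(69, 94; 2, 2) ≤ (1/2)[69 + √(69² + 4·69·94·93)] = (1/2)[69 + √2417553] = 811.9241

Kővári–Sós–Turán: let r_1, ..., r_69 be the row sums and z = Σ r_i the total number of 1s. Each pair of columns can share at most one row with both entries 1 (else a 2×2 all-ones block appears), so Σ_i C(r_i, 2) ≤ C(94, 2) = 4371. By convexity Σ_i C(r_i, 2) ≥ 69·C(z/69, 2) = z(z − 69)/(2·69), giving z² − 69z − 69·94·93 ≤ 0 and hence z ≤ (1/2)[69 + √(4761 + 4·603198)] = (1/2)[69 + √2417553] ≈ (1/2)(69 + 1554.8482) = 811.9241.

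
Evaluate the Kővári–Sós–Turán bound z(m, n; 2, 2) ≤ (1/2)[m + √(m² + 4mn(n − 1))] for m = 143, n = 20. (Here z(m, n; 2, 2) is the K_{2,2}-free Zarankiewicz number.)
z(143, 20; 2, 2) ≤ (1/2)[143 + √(143² + 4·143·20·19)] = (1/2)[143 + √237809] = 315.3283

Kővári–Sós–Turán: let r_1, ..., r_143 be the row sums and z = Σ r_i the total number of 1s. Each pair of columns can share at most one row with both entries 1 (else a 2×2 all-ones block appears), so Σ_i C(r_i, 2) ≤ C(20, 2) = 190. By convexity Σ_i C(r_i, 2) ≥ 143·C(z/143, 2) = z(z − 143)/(2·143), giving z² − 143z − 143·20·19 ≤ 0 and hence z ≤ (1/2)[143 + √(20449 + 4·54340)] = (1/2)[143 + √237809] ≈ (1/2)(143 + 487.6566) = 315.3283.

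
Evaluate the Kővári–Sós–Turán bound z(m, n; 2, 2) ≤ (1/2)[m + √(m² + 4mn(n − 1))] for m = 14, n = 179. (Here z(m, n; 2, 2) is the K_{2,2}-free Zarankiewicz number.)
z(14, 179; 2, 2) ≤ (1/2)[14 + √(14² + 4·14·179·178)] = (1/2)[14 + √1784468] = 674.9199

Kővári–Sós–Turán: let r_1, ..., r_14 be the row sums and z = Σ r_i the total number of 1s. Each pair of columns can share at most one row with both entries 1 (else a 2×2 all-ones block appears), so Σ_i C(r_i, 2) ≤ C(179, 2) = 15931. By convexity Σ_i C(r_i, 2) ≥ 14·C(z/14, 2) = z(z − 14)/(2·14), giving z² − 14z − 14·179·178 ≤ 0 and hence z ≤ (1/2)[14 + √(196 + 4·446068)] = (1/2)[14 + √1784468] ≈ (1/2)(14 + 1335.8398) = 674.9199.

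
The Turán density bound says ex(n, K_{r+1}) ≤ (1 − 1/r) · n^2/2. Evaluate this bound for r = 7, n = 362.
Turán density bound = (6/7) · 362^2/2 = 393132/7 ≈ 56161.7143

Turán's theorem: ex(n, K_{r+1}) is achieved by the complete r-partite Turán graph T(n, r) with parts as balanced as possible, and is at most (1 − 1/r) · n^2/2. For r = 7, n = 362: the density bound is (6/7) · 131044/2 = 393132/7 ≈ 56161.7143. The integer-valued extremum is e(T(362, 7)) = 56161, which is strictly less than the density bound 393132/7 since 7 ∤ 362 (the parts of T(362, 7) cannot all be equal).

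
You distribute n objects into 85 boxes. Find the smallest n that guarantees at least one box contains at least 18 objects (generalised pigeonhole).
n = (18 − 1)·85 + 1 = 1446

By the generalised pigeonhole principle, to guarantee some box contains ≥ r objects we need more than (r − 1) · k objects total. Threshold: n = (r − 1) · k + 1. With r = 18 and k = 85: n = 17 · 85 + 1 = 1445 + 1 = 1446. For n = 1445 = 17 · 85, we can put exactly 17 objects in every box, avoiding 18 in any single one — so 1446 is tight.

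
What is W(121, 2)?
W(121, 2) = 121 + 1 = 122

A 2-term AP is any pair of integers, so a monochromatic 2-AP exists iff some colour is used at least twice. With 121 colours, the colouring i ↦ i on {1, ..., 121} uses each colour once, avoiding any monochromatic pair, so W(121, 2) > 121. For {1, ..., 122}, pigeonhole forces two integers of the same colour, which form a monochromatic 2-AP. Hence W(121, 2) = 122.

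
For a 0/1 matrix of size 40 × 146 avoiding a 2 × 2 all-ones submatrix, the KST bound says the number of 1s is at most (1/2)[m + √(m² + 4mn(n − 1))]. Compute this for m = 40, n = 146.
z(40, 146; 2, 2) ≤ (1/2)[40 + √(40² + 4·40·146·145)] = (1/2)[40 + √3388800] = 940.4347

Kővári–Sós–Turán: let r_1, ..., r_40 be the row sums and z = Σ r_i the total number of 1s. Each pair of columns can share at most one row with both entries 1 (else a 2×2 all-ones block appears), so Σ_i C(r_i, 2) ≤ C(146, 2) = 10585. By convexity Σ_i C(r_i, 2) ≥ 40·C(z/40, 2) = z(z − 40)/(2·40), giving z² − 40z − 40·146·145 ≤ 0 and hence z ≤ (1/2)[40 + √(1600 + 4·846800)] = (1/2)[40 + √3388800] ≈ (1/2)(40 + 1840.8694) = 940.4347.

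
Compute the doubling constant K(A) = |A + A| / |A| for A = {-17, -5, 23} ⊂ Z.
K = |A + A| / |A| = 6/3 = 2

Enumerate A + A = {a + b : a, b ∈ A}. With |A| = 3, there are |A|^2 = 9 ordered sum pairs; collecting distinct values, A + A = {-34, -22, -10, 6, 18, 46}, so |A + A| = 6. Thus K = 6/3 = 2. For comparison, the minimum possible |A + A| over all 3-element sets is 2·3 − 1 = 5 (so min K = 5/3), attained only by arithmetic progressions.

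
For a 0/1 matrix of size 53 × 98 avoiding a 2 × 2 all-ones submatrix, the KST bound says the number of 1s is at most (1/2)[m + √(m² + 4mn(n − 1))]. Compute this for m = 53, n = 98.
z(53, 98; 2, 2) ≤ (1/2)[53 + √(53² + 4·53·98·97)] = (1/2)[53 + √2018081] = 736.7959

Kővári–Sós–Turán: let r_1, ..., r_53 be the row sums and z = Σ r_i the total number of 1s. Each pair of columns can share at most one row with both entries 1 (else a 2×2 all-ones block appears), so Σ_i C(r_i, 2) ≤ C(98, 2) = 4753. By convexity Σ_i C(r_i, 2) ≥ 53·C(z/53, 2) = z(z − 53)/(2·53), giving z² − 53z − 53·98·97 ≤ 0 and hence z ≤ (1/2)[53 + √(2809 + 4·503818)] = (1/2)[53 + √2018081] ≈ (1/2)(53 + 1420.5918) = 736.7959.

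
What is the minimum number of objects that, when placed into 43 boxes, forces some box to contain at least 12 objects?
n = (12 − 1)·43 + 1 = 474

By the generalised pigeonhole principle, to guarantee some box contains ≥ r objects we need more than (r − 1) · k objects total. Threshold: n = (r − 1) · k + 1. With r = 12 and k = 43: n = 11 · 43 + 1 = 473 + 1 = 474. For n = 473 = 11 · 43, we can put exactly 11 objects in every box, avoiding 12 in any single one — so 474 is tight.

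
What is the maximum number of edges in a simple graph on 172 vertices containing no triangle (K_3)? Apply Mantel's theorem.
ex(172, K_3) = ⌊172^2/4⌋ = 7396

Mantel (1907): a triangle-free graph on n vertices has at most ⌊n^2/4⌋ edges, with equality for the complete bipartite graph K_{⌊n/2⌋, ⌈n/2⌉}. For n = 172: ⌊172^2/4⌋ = ⌊29584/4⌋ = 7396. The extremal graph is K_{86, 86}, which has 86·86 = 7396 edges.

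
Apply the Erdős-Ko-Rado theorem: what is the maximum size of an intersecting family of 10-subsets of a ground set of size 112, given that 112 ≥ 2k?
max |F| = C(111, 9) = 5053035978705

The Erdős-Ko-Rado theorem states: for n ≥ 2k, an intersecting family of k-subsets of an n-element set has size at most C(n − 1, k − 1), with equality for 'star' families {A ⊆ [n] : |A| = k, i ∈ A} (fix an element i). For n = 112, k = 10: C(111, 9) = 5053035978705.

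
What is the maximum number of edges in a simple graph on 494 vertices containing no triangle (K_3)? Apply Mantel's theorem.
ex(494, K_3) = ⌊494^2/4⌋ = 61009

Mantel (1907): a triangle-free graph on n vertices has at most ⌊n^2/4⌋ edges, with equality for the complete bipartite graph K_{⌊n/2⌋, ⌈n/2⌉}. For n = 494: ⌊494^2/4⌋ = ⌊244036/4⌋ = 61009. The extremal graph is K_{247, 247}, which has 247·247 = 61009 edges.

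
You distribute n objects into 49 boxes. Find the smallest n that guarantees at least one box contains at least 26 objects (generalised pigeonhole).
n = (26 − 1)·49 + 1 = 1226

By the generalised pigeonhole principle, to guarantee some box contains ≥ r objects we need more than (r − 1) · k objects total. Threshold: n = (r − 1) · k + 1. With r = 26 and k = 49: n = 25 · 49 + 1 = 1225 + 1 = 1226. For n = 1225 = 25 · 49, we can put exactly 25 objects in every box, avoiding 26 in any single one — so 1226 is tight.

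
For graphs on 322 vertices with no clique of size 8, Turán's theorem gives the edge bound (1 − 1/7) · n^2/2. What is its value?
Turán density bound = (6/7) · 322^2/2 = 44436

Turán's theorem: ex(n, K_{r+1}) is achieved by the complete r-partite Turán graph T(n, r) with parts as balanced as possible, and is at most (1 − 1/r) · n^2/2. For r = 7, n = 322: the density bound is (6/7) · 103684/2 = 44436. Since 7 ∣ 322, the Turán graph T(322, 7) has parts of equal size 46, and its edge count e(T(322, 7)) = 44436 attains the density bound exactly.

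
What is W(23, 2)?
W(23, 2) = 23 + 1 = 24

A 2-term AP is any pair of integers, so a monochromatic 2-AP exists iff some colour is used at least twice. With 23 colours, the colouring i ↦ i on {1, ..., 23} uses each colour once, avoiding any monochromatic pair, so W(23, 2) > 23. For {1, ..., 24}, pigeonhole forces two integers of the same colour, which form a monochromatic 2-AP. Hence W(23, 2) = 24.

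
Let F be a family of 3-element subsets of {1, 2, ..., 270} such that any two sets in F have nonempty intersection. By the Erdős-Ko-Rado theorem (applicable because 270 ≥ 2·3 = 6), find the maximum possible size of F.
max |F| = C(269, 2) = 36046

The Erdős-Ko-Rado theorem states: for n ≥ 2k, an intersecting family of k-subsets of an n-element set has size at most C(n − 1, k − 1), with equality for 'star' families {A ⊆ [n] : |A| = k, i ∈ A} (fix an element i). For n = 270, k = 3: C(269, 2) = 36046.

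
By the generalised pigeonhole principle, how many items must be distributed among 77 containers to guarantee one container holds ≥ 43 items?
n = (43 − 1)·77 + 1 = 3235

By the generalised pigeonhole principle, to guarantee some box contains ≥ r objects we need more than (r − 1) · k objects total. Threshold: n = (r − 1) · k + 1. With r = 43 and k = 77: n = 42 · 77 + 1 = 3234 + 1 = 3235. For n = 3234 = 42 · 77, we can put exactly 42 objects in every box, avoiding 43 in any single one — so 3235 is tight.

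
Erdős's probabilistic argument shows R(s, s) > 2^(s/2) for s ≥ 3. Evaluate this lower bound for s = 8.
2^(8/2) = 16; so R(8, 8) > 16

Colour each edge of K_n uniformly at random with red/blue. The expected number of monochromatic K_8 is C(n, 8) · 2 · 2^(−C(8,2)). If C(n, 8) · 2^(1 − C(8,2)) < 1, then with positive probability no monochromatic K_8 exists, so R(8, 8) > n. The standard estimate C(n, 8) ≤ n^8/8! shows this inequality holds whenever n ≤ 2^(8/2) (since 8! · 2^(C(8,2) − 1) > 2^(8^2/2) ≥ n^8). Hence R(8, 8) > 2^(8/2) = 16.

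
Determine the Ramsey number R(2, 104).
R(2, 104) = 104

R(2, k) = k for all k ≥ 2: in a 2-colouring of K_k, either some edge is red (a red K_2) or all edges are blue (a blue K_k). And K_{103} coloured all-blue has no blue K_104, so R(2, 104) > 103. Hence R(2, 104) = 104.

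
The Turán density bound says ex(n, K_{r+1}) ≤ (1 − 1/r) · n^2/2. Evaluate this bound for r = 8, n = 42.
Turán density bound = (7/8) · 42^2/2 = 3087/4 ≈ 771.75

Turán's theorem: ex(n, K_{r+1}) is achieved by the complete r-partite Turán graph T(n, r) with parts as balanced as possible, and is at most (1 − 1/r) · n^2/2. For r = 8, n = 42: the density bound is (7/8) · 1764/2 = 3087/4 ≈ 771.75. The integer-valued extremum is e(T(42, 8)) = 771, which is strictly less than the density bound 3087/4 since 8 ∤ 42 (the parts of T(42, 8) cannot all be equal).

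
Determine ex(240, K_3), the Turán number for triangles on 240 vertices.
ex(240, K_3) = ⌊240^2/4⌋ = 14400

Mantel (1907): a triangle-free graph on n vertices has at most ⌊n^2/4⌋ edges, with equality for the complete bipartite graph K_{⌊n/2⌋, ⌈n/2⌉}. For n = 240: ⌊240^2/4⌋ = ⌊57600/4⌋ = 14400. The extremal graph is K_{120, 120}, which has 120·120 = 14400 edges.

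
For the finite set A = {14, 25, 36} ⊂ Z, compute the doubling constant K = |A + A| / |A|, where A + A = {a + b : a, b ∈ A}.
K = |A + A| / |A| = 5/3

Enumerate A + A = {a + b : a, b ∈ A}. With |A| = 3, there are |A|^2 = 9 ordered sum pairs; collecting distinct values, A + A = {28, 39, 50, 61, 72}, so |A + A| = 5. Thus K = 5/3. Here |A + A| = 2|A| − 1 = 5, the minimum possible — so K = 5/3 is minimal, which holds iff A is an arithmetic progression.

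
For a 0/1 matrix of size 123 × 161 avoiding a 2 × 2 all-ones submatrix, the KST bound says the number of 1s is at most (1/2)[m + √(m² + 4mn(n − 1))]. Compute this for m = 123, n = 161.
z(123, 161; 2, 2) ≤ (1/2)[123 + √(123² + 4·123·161·160)] = (1/2)[123 + √12689049] = 1842.5846

Kővári–Sós–Turán: let r_1, ..., r_123 be the row sums and z = Σ r_i the total number of 1s. Each pair of columns can share at most one row with both entries 1 (else a 2×2 all-ones block appears), so Σ_i C(r_i, 2) ≤ C(161, 2) = 12880. By convexity Σ_i C(r_i, 2) ≥ 123·C(z/123, 2) = z(z − 123)/(2·123), giving z² − 123z − 123·161·160 ≤ 0 and hence z ≤ (1/2)[123 + √(15129 + 4·3168480)] = (1/2)[123 + √12689049] ≈ (1/2)(123 + 3562.1691) = 1842.5846.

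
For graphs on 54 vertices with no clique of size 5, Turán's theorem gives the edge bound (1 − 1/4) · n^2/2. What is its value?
Turán density bound = (3/4) · 54^2/2 = 2187/2 ≈ 1093.5

Turán's theorem: ex(n, K_{r+1}) is achieved by the complete r-partite Turán graph T(n, r) with parts as balanced as possible, and is at most (1 − 1/r) · n^2/2. For r = 4, n = 54: the density bound is (3/4) · 2916/2 = 2187/2 ≈ 1093.5. The integer-valued extremum is e(T(54, 4)) = 1093, which is strictly less than the density bound 2187/2 since 4 ∤ 54 (the parts of T(54, 4) cannot all be equal).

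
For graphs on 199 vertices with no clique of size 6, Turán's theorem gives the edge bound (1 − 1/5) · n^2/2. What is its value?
Turán density bound = (4/5) · 199^2/2 = 79202/5 ≈ 15840.4

Turán's theorem: ex(n, K_{r+1}) is achieved by the complete r-partite Turán graph T(n, r) with parts as balanced as possible, and is at most (1 − 1/r) · n^2/2. For r = 5, n = 199: the density bound is (4/5) · 39601/2 = 79202/5 ≈ 15840.4. The integer-valued extremum is e(T(199, 5)) = 15840, which is strictly less than the density bound 79202/5 since 5 ∤ 199 (the parts of T(199, 5) cannot all be equal).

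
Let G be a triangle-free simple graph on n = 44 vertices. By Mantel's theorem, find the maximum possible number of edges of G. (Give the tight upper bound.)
ex(44, K_3) = ⌊44^2/4⌋ = 484

Mantel (1907): a triangle-free graph on n vertices has at most ⌊n^2/4⌋ edges, with equality for the complete bipartite graph K_{⌊n/2⌋, ⌈n/2⌉}. For n = 44: ⌊44^2/4⌋ = ⌊1936/4⌋ = 484. The extremal graph is K_{22, 22}, which has 22·22 = 484 edges.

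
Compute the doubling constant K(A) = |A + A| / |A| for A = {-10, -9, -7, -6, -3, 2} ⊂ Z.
K = |A + A| / |A| = 18/6 = 3

Enumerate A + A = {a + b : a, b ∈ A}. With |A| = 6, there are |A|^2 = 36 ordered sum pairs; collecting distinct values, A + A = {-20, -19, -18, -17, -16, -15, -14, -13, -12, -10, -9, -8, -7, -6, -5, -4, -1, 4}, so |A + A| = 18. Thus K = 18/6 = 3. For comparison, the minimum possible |A + A| over all 6-element sets is 2·6 − 1 = 11 (so min K = 11/6), attained only by arithmetic progressions.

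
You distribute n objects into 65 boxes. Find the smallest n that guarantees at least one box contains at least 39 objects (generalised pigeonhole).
n = (39 − 1)·65 + 1 = 2471

By the generalised pigeonhole principle, to guarantee some box contains ≥ r objects we need more than (r − 1) · k objects total. Threshold: n = (r − 1) · k + 1. With r = 39 and k = 65: n = 38 · 65 + 1 = 2470 + 1 = 2471. For n = 2470 = 38 · 65, we can put exactly 38 objects in every box, avoiding 39 in any single one — so 2471 is tight.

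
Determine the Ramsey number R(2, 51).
R(2, 51) = 51

R(2, k) = k for all k ≥ 2: in a 2-colouring of K_k, either some edge is red (a red K_2) or all edges are blue (a blue K_k). And K_{50} coloured all-blue has no blue K_51, so R(2, 51) > 50. Hence R(2, 51) = 51.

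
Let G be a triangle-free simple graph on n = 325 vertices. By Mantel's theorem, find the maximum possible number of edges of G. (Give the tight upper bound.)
ex(325, K_3) = ⌊325^2/4⌋ = 26406

Mantel (1907): a triangle-free graph on n vertices has at most ⌊n^2/4⌋ edges, with equality for the complete bipartite graph K_{⌊n/2⌋, ⌈n/2⌉}. For n = 325: ⌊325^2/4⌋ = ⌊105625/4⌋ = 26406. The extremal graph is K_{162, 163}, which has 162·163 = 26406 edges.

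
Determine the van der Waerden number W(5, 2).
W(5, 2) = 5 + 1 = 6

A 2-term AP is any pair of integers, so a monochromatic 2-AP exists iff some colour is used at least twice. With 5 colours, the colouring i ↦ i on {1, ..., 5} uses each colour once, avoiding any monochromatic pair, so W(5, 2) > 5. For {1, ..., 6}, pigeonhole forces two integers of the same colour, which form a monochromatic 2-AP. Hence W(5, 2) = 6.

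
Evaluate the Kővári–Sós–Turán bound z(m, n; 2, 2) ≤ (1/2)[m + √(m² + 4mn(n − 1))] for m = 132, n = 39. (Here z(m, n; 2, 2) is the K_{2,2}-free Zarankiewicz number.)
z(132, 39; 2, 2) ≤ (1/2)[132 + √(132² + 4·132·39·38)] = (1/2)[132 + √799920] = 513.1912

Kővári–Sós–Turán: let r_1, ..., r_132 be the row sums and z = Σ r_i the total number of 1s. Each pair of columns can share at most one row with both entries 1 (else a 2×2 all-ones block appears), so Σ_i C(r_i, 2) ≤ C(39, 2) = 741. By convexity Σ_i C(r_i, 2) ≥ 132·C(z/132, 2) = z(z − 132)/(2·132), giving z² − 132z − 132·39·38 ≤ 0 and hence z ≤ (1/2)[132 + √(17424 + 4·195624)] = (1/2)[132 + √799920] ≈ (1/2)(132 + 894.3825) = 513.1912.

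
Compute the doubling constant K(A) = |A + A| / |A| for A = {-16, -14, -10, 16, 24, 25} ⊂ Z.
K = |A + A| / |A| = 21/6 = 7/2

Enumerate A + A = {a + b : a, b ∈ A}. With |A| = 6, there are |A|^2 = 36 ordered sum pairs; collecting distinct values, A + A = {-32, -30, -28, -26, -24, -20, 0, 2, 6, 8, 9, 10, 11, 14, 15, 32, 40, 41, 48, 49, 50}, so |A + A| = 21. Thus K = 21/6 = 7/2. For comparison, the minimum possible |A + A| over all 6-element sets is 2·6 − 1 = 11 (so min K = 11/6), attained only by arithmetic progressions.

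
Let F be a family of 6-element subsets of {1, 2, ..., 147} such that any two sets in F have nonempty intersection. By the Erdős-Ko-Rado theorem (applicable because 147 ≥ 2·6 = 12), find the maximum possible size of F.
max |F| = C(146, 5) = 515853624

Erdős-Ko-Rado (1961): when n ≥ 2k, max |F| = C(n−1, k−1). The bound is attained by the star {A : i ∈ A} for any fixed i ∈ [n]. Here C(147−1, 6−1) = C(146, 5) = 515853624.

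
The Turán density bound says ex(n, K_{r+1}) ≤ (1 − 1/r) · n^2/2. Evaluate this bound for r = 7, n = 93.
Turán density bound = (6/7) · 93^2/2 = 25947/7 ≈ 3706.7143

Turán's theorem: ex(n, K_{r+1}) is achieved by the complete r-partite Turán graph T(n, r) with parts as balanced as possible, and is at most (1 − 1/r) · n^2/2. For r = 7, n = 93: the density bound is (6/7) · 8649/2 = 25947/7 ≈ 3706.7143. The integer-valued extremum is e(T(93, 7)) = 3706, which is strictly less than the density bound 25947/7 since 7 ∤ 93 (the parts of T(93, 7) cannot all be equal).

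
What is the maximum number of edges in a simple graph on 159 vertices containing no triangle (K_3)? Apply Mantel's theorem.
ex(159, K_3) = ⌊159^2/4⌋ = 6320

Mantel (1907): a triangle-free graph on n vertices has at most ⌊n^2/4⌋ edges, with equality for the complete bipartite graph K_{⌊n/2⌋, ⌈n/2⌉}. For n = 159: ⌊159^2/4⌋ = ⌊25281/4⌋ = 6320. The extremal graph is K_{79, 80}, which has 79·80 = 6320 edges.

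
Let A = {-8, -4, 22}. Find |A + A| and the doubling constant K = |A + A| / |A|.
K = |A + A| / |A| = 6/3 = 2

Enumerate A + A = {a + b : a, b ∈ A}. With |A| = 3, there are |A|^2 = 9 ordered sum pairs; collecting distinct values, A + A = {-16, -12, -8, 14, 18, 44}, so |A + A| = 6. Thus K = 6/3 = 2. For comparison, the minimum possible |A + A| over all 3-element sets is 2·3 − 1 = 5 (so min K = 5/3), attained only by arithmetic progressions.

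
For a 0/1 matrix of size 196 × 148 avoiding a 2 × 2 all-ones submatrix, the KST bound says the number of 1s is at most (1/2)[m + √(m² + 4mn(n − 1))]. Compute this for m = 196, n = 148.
z(196, 148; 2, 2) ≤ (1/2)[196 + √(196² + 4·196·148·147)] = (1/2)[196 + √17095120] = 2165.3123

Kővári–Sós–Turán: let r_1, ..., r_196 be the row sums and z = Σ r_i the total number of 1s. Each pair of columns can share at most one row with both entries 1 (else a 2×2 all-ones block appears), so Σ_i C(r_i, 2) ≤ C(148, 2) = 10878. By convexity Σ_i C(r_i, 2) ≥ 196·C(z/196, 2) = z(z − 196)/(2·196), giving z² − 196z − 196·148·147 ≤ 0 and hence z ≤ (1/2)[196 + √(38416 + 4·4264176)] = (1/2)[196 + √17095120] ≈ (1/2)(196 + 4134.6245) = 2165.3123.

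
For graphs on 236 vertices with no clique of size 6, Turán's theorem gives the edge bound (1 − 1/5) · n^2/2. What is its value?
Turán density bound = (4/5) · 236^2/2 = 111392/5 ≈ 22278.4

Turán's theorem: ex(n, K_{r+1}) is achieved by the complete r-partite Turán graph T(n, r) with parts as balanced as possible, and is at most (1 − 1/r) · n^2/2. For r = 5, n = 236: the density bound is (4/5) · 55696/2 = 111392/5 ≈ 22278.4. The integer-valued extremum is e(T(236, 5)) = 22278, which is strictly less than the density bound 111392/5 since 5 ∤ 236 (the parts of T(236, 5) cannot all be equal).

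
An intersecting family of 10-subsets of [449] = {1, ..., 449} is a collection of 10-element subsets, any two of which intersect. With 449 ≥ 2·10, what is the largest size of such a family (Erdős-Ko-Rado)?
max |F| = C(448, 9) = 1847641062591163840

The Erdős-Ko-Rado theorem states: for n ≥ 2k, an intersecting family of k-subsets of an n-element set has size at most C(n − 1, k − 1), with equality for 'star' families {A ⊆ [n] : |A| = k, i ∈ A} (fix an element i). For n = 449, k = 10: C(448, 9) = 1847641062591163840.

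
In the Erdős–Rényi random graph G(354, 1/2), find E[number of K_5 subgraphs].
E[# K_5] = C(354, 5) · (1/2)^C(5, 2) = 45031306320 / 2^10 = 2814456645/64 = 43975885.078125

For each 5-subset S of vertices (there are C(354, 5) = 45031306320 such S), let X_S = 1 if S induces a K_5 (all C(5, 2) = 10 edges present). Then P(X_S = 1) = (1/2)^10 = 1/1024. By linearity of expectation, E[# K_5] = C(354, 5) · (1/2)^10 = 45031306320 / 1024 = 2814456645/64 = 43975885.078125.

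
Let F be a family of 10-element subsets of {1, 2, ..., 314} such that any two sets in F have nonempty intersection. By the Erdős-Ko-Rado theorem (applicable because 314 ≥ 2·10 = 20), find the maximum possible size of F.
max |F| = C(313, 9) = 70750061022670315

The Erdős-Ko-Rado theorem states: for n ≥ 2k, an intersecting family of k-subsets of an n-element set has size at most C(n − 1, k − 1), with equality for 'star' families {A ⊆ [n] : |A| = k, i ∈ A} (fix an element i). For n = 314, k = 10: C(313, 9) = 70750061022670315.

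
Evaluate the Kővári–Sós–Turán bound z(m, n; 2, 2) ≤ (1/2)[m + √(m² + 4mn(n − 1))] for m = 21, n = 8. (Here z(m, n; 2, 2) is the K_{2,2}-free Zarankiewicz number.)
z(21, 8; 2, 2) ≤ (1/2)[21 + √(21² + 4·21·8·7)] = (1/2)[21 + √5145] = 46.3643

Kővári–Sós–Turán: let r_1, ..., r_21 be the row sums and z = Σ r_i the total number of 1s. Each pair of columns can share at most one row with both entries 1 (else a 2×2 all-ones block appears), so Σ_i C(r_i, 2) ≤ C(8, 2) = 28. By convexity Σ_i C(r_i, 2) ≥ 21·C(z/21, 2) = z(z − 21)/(2·21), giving z² − 21z − 21·8·7 ≤ 0 and hence z ≤ (1/2)[21 + √(441 + 4·1176)] = (1/2)[21 + √5145] ≈ (1/2)(21 + 71.7287) = 46.3643.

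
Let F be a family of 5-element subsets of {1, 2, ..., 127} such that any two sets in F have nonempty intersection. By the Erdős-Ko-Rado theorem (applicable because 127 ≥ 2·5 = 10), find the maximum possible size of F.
max |F| = C(126, 4) = 10009125

Erdős-Ko-Rado (1961): when n ≥ 2k, max |F| = C(n−1, k−1). The bound is attained by the star {A : i ∈ A} for any fixed i ∈ [n]. Here C(127−1, 5−1) = C(126, 4) = 10009125.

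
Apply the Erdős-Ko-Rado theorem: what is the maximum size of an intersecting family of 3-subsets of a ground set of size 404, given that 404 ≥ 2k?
max |F| = C(403, 2) = 81003

The Erdős-Ko-Rado theorem states: for n ≥ 2k, an intersecting family of k-subsets of an n-element set has size at most C(n − 1, k − 1), with equality for 'star' families {A ⊆ [n] : |A| = k, i ∈ A} (fix an element i). For n = 404, k = 3: C(403, 2) = 81003.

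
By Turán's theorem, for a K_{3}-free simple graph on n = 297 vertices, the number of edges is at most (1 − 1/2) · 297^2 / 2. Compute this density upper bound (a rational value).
Turán density bound = (1/2) · 297^2/2 = 88209/4 ≈ 22052.25

Turán's theorem: ex(n, K_{r+1}) is achieved by the complete r-partite Turán graph T(n, r) with parts as balanced as possible, and is at most (1 − 1/r) · n^2/2. For r = 2, n = 297: the density bound is (1/2) · 88209/2 = 88209/4 ≈ 22052.25. The integer-valued extremum is e(T(297, 2)) = 22052, which is strictly less than the density bound 88209/4 since 2 ∤ 297 (the parts of T(297, 2) cannot all be equal).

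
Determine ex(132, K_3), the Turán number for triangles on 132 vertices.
ex(132, K_3) = ⌊132^2/4⌋ = 4356

Mantel (1907): a triangle-free graph on n vertices has at most ⌊n^2/4⌋ edges, with equality for the complete bipartite graph K_{⌊n/2⌋, ⌈n/2⌉}. For n = 132: ⌊132^2/4⌋ = ⌊17424/4⌋ = 4356. The extremal graph is K_{66, 66}, which has 66·66 = 4356 edges.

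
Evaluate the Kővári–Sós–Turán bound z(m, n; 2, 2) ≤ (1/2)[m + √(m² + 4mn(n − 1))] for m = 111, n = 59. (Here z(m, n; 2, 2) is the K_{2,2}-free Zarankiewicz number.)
z(111, 59; 2, 2) ≤ (1/2)[111 + √(111² + 4·111·59·58)] = (1/2)[111 + √1531689] = 674.3071

Kővári–Sós–Turán: let r_1, ..., r_111 be the row sums and z = Σ r_i the total number of 1s. Each pair of columns can share at most one row with both entries 1 (else a 2×2 all-ones block appears), so Σ_i C(r_i, 2) ≤ C(59, 2) = 1711. By convexity Σ_i C(r_i, 2) ≥ 111·C(z/111, 2) = z(z − 111)/(2·111), giving z² − 111z − 111·59·58 ≤ 0 and hence z ≤ (1/2)[111 + √(12321 + 4·379842)] = (1/2)[111 + √1531689] ≈ (1/2)(111 + 1237.6142) = 674.3071.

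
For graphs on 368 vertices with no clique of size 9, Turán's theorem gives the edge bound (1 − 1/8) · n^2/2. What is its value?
Turán density bound = (7/8) · 368^2/2 = 59248

Turán's theorem: ex(n, K_{r+1}) is achieved by the complete r-partite Turán graph T(n, r) with parts as balanced as possible, and is at most (1 − 1/r) · n^2/2. For r = 8, n = 368: the density bound is (7/8) · 135424/2 = 59248. Since 8 ∣ 368, the Turán graph T(368, 8) has parts of equal size 46, and its edge count e(T(368, 8)) = 59248 attains the density bound exactly.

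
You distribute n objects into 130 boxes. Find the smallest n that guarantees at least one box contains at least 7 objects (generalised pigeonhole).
n = (7 − 1)·130 + 1 = 781

By the generalised pigeonhole principle, to guarantee some box contains ≥ r objects we need more than (r − 1) · k objects total. Threshold: n = (r − 1) · k + 1. With r = 7 and k = 130: n = 6 · 130 + 1 = 780 + 1 = 781. For n = 780 = 6 · 130, we can put exactly 6 objects in every box, avoiding 7 in any single one — so 781 is tight.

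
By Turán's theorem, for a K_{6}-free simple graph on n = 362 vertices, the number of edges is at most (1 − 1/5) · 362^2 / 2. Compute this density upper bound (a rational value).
Turán density bound = (4/5) · 362^2/2 = 262088/5 ≈ 52417.6

Turán's theorem: ex(n, K_{r+1}) is achieved by the complete r-partite Turán graph T(n, r) with parts as balanced as possible, and is at most (1 − 1/r) · n^2/2. For r = 5, n = 362: the density bound is (4/5) · 131044/2 = 262088/5 ≈ 52417.6. The integer-valued extremum is e(T(362, 5)) = 52417, which is strictly less than the density bound 262088/5 since 5 ∤ 362 (the parts of T(362, 5) cannot all be equal).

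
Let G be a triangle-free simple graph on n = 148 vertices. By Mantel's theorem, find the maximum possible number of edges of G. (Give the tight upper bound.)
ex(148, K_3) = ⌊148^2/4⌋ = 5476

Mantel (1907): a triangle-free graph on n vertices has at most ⌊n^2/4⌋ edges, with equality for the complete bipartite graph K_{⌊n/2⌋, ⌈n/2⌉}. For n = 148: ⌊148^2/4⌋ = ⌊21904/4⌋ = 5476. The extremal graph is K_{74, 74}, which has 74·74 = 5476 edges.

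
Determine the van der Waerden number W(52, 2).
W(52, 2) = 52 + 1 = 53

A 2-term AP is any pair of integers, so a monochromatic 2-AP exists iff some colour is used at least twice. With 52 colours, the colouring i ↦ i on {1, ..., 52} uses each colour once, avoiding any monochromatic pair, so W(52, 2) > 52. For {1, ..., 53}, pigeonhole forces two integers of the same colour, which form a monochromatic 2-AP. Hence W(52, 2) = 53.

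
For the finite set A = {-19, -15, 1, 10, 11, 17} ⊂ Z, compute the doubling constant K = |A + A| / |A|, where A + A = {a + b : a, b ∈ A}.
K = |A + A| / |A| = 20/6 = 10/3

Enumerate A + A = {a + b : a, b ∈ A}. With |A| = 6, there are |A|^2 = 36 ordered sum pairs; collecting distinct values, A + A = {-38, -34, -30, -18, -14, -9, -8, -5, -4, -2, 2, 11, 12, 18, 20, 21, 22, 27, 28, 34}, so |A + A| = 20. Thus K = 20/6 = 10/3. For comparison, the minimum possible |A + A| over all 6-element sets is 2·6 − 1 = 11 (so min K = 11/6), attained only by arithmetic progressions.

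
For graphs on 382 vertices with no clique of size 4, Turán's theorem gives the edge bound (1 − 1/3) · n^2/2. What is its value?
Turán density bound = (2/3) · 382^2/2 = 145924/3 ≈ 48641.3333

Turán's theorem: ex(n, K_{r+1}) is achieved by the complete r-partite Turán graph T(n, r) with parts as balanced as possible, and is at most (1 − 1/r) · n^2/2. For r = 3, n = 382: the density bound is (2/3) · 145924/2 = 145924/3 ≈ 48641.3333. The integer-valued extremum is e(T(382, 3)) = 48641, which is strictly less than the density bound 145924/3 since 3 ∤ 382 (the parts of T(382, 3) cannot all be equal).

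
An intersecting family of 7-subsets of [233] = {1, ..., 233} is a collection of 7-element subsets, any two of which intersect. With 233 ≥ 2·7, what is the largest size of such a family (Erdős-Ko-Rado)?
max |F| = C(232, 6) = 202904412172

Erdős-Ko-Rado (1961): when n ≥ 2k, max |F| = C(n−1, k−1). The bound is attained by the star {A : i ∈ A} for any fixed i ∈ [n]. Here C(233−1, 7−1) = C(232, 6) = 202904412172.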